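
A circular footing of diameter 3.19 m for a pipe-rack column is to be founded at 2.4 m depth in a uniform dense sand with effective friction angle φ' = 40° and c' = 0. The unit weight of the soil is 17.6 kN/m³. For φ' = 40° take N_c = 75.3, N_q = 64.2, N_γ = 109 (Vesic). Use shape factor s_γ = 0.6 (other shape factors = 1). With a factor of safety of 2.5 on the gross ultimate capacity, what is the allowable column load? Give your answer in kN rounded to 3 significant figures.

P_all ≈ 14500 kN

q = γ·D_f = 17.6 × 2.4 = 42.24 kPa.
q·N_q = 42.24 × 64.2 = 2711.8 kPa
0.5·γ·B·N_γ·s_γ = 0.5 × 17.6 × 3.19 × 109 × 0.6 = 1835.9 kPa
q_ult = 2711.8 + 1835.9 = 4547.7 kPa.
Gross allowable pressure q_all = 4547.7 / 2.5 = 1819.1 kPa.
Footing area = 7.9923 m², so allowable column load = 1819.1 × 7.9923 = 14539 kN.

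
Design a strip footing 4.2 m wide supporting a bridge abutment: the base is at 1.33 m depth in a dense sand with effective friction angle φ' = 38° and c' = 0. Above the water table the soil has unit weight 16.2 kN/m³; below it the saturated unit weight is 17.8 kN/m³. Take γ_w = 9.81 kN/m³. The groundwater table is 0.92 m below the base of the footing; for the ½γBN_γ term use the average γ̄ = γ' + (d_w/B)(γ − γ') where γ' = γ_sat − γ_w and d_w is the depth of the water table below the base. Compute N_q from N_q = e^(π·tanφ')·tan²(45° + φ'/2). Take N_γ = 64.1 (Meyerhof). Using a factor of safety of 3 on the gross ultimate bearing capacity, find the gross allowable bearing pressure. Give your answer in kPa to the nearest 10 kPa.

N_q = e^(π·tan38°)·tan²(64°) = 48.93.
q = γ·D_f = 16.2 × 1.33 = 21.546 kPa.
γ' = 7.99 kN/m³; averaging over the depth B below the base, γ̄ = γ' + (d_w/B)(γ − γ') = 9.7884 kN/m³.
q·N_q = 21.546 × 48.933 = 1054.3 kPa
0.5·γ·B·N_γ = 0.5 × 9.7884 × 4.2 × 64.1 = 1317.6 kPa
q_ult = 1054.3 + 1317.6 = 2371.9 kPa.
q_all = 2371.9 / 3 = 790.64 kPa.

q_all ≈ 790 kPa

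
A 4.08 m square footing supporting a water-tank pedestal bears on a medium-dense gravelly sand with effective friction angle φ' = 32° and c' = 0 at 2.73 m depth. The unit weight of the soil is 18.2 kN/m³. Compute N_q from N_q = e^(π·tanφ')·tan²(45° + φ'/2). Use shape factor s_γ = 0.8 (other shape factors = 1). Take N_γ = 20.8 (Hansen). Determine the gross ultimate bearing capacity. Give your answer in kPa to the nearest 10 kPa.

q_ult ≈ 1770 kPa

tan32° = 0.6249, so N_q = e^(π×0.6249)·tan²(61°) = 7.121 × 3.255 = 23.18.
q = γ·D_f = 18.2 × 2.73 = 49.686 kPa.
q·N_q = 49.686 × 23.177 = 1151.6 kPa
0.5·γ·B·N_γ·s_γ = 0.5 × 18.2 × 4.08 × 20.8 × 0.8 = 617.81 kPa
q_ult = 1151.6 + 617.81 = 1769.4 kPa.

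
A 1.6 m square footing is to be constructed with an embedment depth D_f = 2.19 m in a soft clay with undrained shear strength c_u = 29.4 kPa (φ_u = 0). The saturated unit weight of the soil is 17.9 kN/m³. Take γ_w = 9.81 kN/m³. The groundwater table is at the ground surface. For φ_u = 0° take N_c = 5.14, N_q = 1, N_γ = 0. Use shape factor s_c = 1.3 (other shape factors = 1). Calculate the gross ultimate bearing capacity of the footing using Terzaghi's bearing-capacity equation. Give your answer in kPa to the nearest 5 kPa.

γ' = 17.9 − 9.81 = 8.09 kN/m³ (submerged throughout). q = 8.09 × 2.19 = 17.717 kPa.
c·N_c·s_c = 29.4 × 5.14 × 1.3 = 196.45 kPa
q·N_q = 17.717 × 1 = 17.717 kPa
q_ult = 196.45 + 17.717 = 214.17 kPa.

q_ult ≈ 215 kPa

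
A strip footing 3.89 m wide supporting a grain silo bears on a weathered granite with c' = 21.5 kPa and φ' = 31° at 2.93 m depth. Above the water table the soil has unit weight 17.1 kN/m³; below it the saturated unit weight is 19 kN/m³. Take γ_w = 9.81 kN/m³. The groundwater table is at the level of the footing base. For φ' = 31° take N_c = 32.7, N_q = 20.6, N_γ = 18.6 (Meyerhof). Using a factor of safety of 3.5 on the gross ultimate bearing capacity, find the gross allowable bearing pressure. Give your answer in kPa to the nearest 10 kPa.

q_all ≈ 590 kPa

Effective surcharge at the founding depth q = γ·D_f = 17.1 × 2.93 = 50.103 kPa.
The water table coincides with the base, so in the self-weight term γ → γ' = 9.19 kN/m³.
q_ult = c·N_c + q·N_q + 0.5·γ·B·N_γ
     = 21.5 × 32.7 + 50.103 × 20.6 + 0.5 × 9.19 × 3.89 × 18.6
     = 703.05 + 1032.1 + 332.47 = 2067.6 kPa.
q_all = 2067.6 / 3.5 = 590.75 kPa.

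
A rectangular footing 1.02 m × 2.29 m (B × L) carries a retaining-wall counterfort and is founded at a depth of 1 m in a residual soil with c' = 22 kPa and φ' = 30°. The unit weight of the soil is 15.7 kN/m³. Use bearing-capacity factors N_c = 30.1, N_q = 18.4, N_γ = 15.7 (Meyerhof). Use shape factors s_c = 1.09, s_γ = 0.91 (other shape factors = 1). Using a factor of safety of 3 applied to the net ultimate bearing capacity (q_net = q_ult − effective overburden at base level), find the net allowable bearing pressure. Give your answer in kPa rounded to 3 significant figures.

q_all(net) ≈ 370 kPa

q = γ·D_f = 15.7 × 1 = 15.7 kPa.
c·N_c·s_c = 22 × 30.1 × 1.09 = 721.8 kPa
q·N_q = 15.7 × 18.4 = 288.88 kPa
0.5·γ·B·N_γ·s_γ = 0.5 × 15.7 × 1.02 × 15.7 × 0.91 = 114.4 kPa
q_ult = 721.8 + 288.88 + 114.4 = 1125.1 kPa.
Net ultimate: q_net = 1125.1 − 15.7 = 1109.4 kPa.
q_all(net) = 1109.4 / 3 = 369.79 kPa.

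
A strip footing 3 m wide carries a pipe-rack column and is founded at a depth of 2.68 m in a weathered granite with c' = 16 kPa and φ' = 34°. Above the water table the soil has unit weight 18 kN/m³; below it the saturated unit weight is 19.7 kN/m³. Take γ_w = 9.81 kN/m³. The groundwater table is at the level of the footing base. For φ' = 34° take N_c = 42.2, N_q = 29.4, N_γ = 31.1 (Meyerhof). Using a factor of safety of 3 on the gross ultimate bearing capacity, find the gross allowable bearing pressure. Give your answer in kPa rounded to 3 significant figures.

Effective surcharge at the founding depth q = γ·D_f = 18 × 2.68 = 48.24 kPa.
The water table coincides with the base, so in the self-weight term γ → γ' = 9.89 kN/m³.
q_ult = c·N_c + q·N_q + 0.5·γ·B·N_γ
     = 16 × 42.2 + 48.24 × 29.4 + 0.5 × 9.89 × 3 × 31.1
     = 675.2 + 1418.3 + 461.37 = 2554.8 kPa.
q_all = 2554.8 / 3 = 851.61 kPa.

q_all ≈ 852 kPa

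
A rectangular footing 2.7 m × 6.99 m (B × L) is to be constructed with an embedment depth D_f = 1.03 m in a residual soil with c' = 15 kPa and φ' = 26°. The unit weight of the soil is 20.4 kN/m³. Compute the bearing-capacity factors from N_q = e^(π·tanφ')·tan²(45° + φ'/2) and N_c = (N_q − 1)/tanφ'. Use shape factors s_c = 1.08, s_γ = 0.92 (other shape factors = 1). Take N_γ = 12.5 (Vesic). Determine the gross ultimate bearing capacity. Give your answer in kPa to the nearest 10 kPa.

q_ult ≈ 930 kPa

tan26° = 0.4877, so N_q = e^(π×0.4877)·tan²(58°) = 4.629 × 2.561 = 11.85.
N_c = (11.85 − 1)/tan26° = 22.25.
Overburden at base level: q = 20.4 × 1.03 = 21.012 kPa.
Cohesion term c·N_c·s_c = 15 × 22.254 × 1.08 = 360.52 kPa; surcharge term q·N_q = 21.012 × 11.854 = 249.08 kPa; self-weight term 0.5·γ·B·N_γ·s_γ = 0.5 × 20.4 × 2.7 × 12.5 × 0.92 = 316.71 kPa.
q_ult = 360.52 + 249.08 + 316.71 = 926.31 kPa.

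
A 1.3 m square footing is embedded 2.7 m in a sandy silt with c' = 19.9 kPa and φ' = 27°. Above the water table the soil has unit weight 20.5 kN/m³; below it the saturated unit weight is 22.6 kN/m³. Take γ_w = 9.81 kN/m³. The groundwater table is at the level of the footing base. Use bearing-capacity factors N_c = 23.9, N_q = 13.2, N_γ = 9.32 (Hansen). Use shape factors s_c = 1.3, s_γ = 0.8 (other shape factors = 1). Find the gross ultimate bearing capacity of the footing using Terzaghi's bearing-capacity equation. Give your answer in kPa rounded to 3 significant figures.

q_ult ≈ 1410 kPa

Overburden at base level: q = 20.5 × 2.7 = 55.35 kPa.
Below the base the soil is submerged, so the ½γBN_γ term uses γ' = 22.6 − 9.81 = 12.79 kN/m³.
Cohesion term c·N_c·s_c = 19.9 × 23.9 × 1.3 = 618.29 kPa; surcharge term q·N_q = 55.35 × 13.2 = 730.62 kPa; self-weight term 0.5·γ·B·N_γ·s_γ = 0.5 × 12.79 × 1.3 × 9.32 × 0.8 = 61.985 kPa.
q_ult = 618.29 + 730.62 + 61.985 = 1410.9 kPa.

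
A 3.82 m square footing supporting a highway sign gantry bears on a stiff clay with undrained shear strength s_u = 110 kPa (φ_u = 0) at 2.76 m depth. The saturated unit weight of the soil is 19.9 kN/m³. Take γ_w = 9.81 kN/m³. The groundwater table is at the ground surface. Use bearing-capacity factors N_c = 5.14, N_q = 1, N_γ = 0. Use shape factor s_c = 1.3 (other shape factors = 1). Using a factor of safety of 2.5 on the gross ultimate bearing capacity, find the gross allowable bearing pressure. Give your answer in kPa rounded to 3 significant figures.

q_all ≈ 305 kPa

Water table at ground surface, so effective unit weight γ' = 19.9 − 9.81 = 10.09 kN/m³ is used throughout; overburden q = 10.09 × 2.76 = 27.848 kPa.
Cohesion term c·N_c·s_c = 110 × 5.14 × 1.3 = 735.02 kPa; surcharge term q·N_q = 27.848 × 1 = 27.848 kPa.
q_ult = 735.02 + 27.848 = 762.87 kPa.
q_all = 762.87 / 2.5 = 305.15 kPa.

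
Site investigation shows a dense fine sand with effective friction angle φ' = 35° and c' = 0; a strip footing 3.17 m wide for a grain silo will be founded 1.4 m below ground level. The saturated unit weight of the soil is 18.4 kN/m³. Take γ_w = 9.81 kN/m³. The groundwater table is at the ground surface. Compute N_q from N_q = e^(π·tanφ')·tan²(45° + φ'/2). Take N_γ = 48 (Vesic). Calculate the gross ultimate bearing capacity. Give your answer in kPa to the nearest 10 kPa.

q_ult ≈ 1050 kPa

tan35° = 0.7002, so N_q = e^(π×0.7002)·tan²(62.5°) = 9.023 × 3.69 = 33.3.
Water table at ground surface, so effective unit weight γ' = 18.4 − 9.81 = 8.59 kN/m³ is used throughout; overburden q = 8.59 × 1.4 = 12.026 kPa; the same γ' applies in the ½γBN_γ term.
Surcharge term q·N_q = 12.026 × 33.296 = 400.42 kPa; self-weight term 0.5·γ·B·N_γ = 0.5 × 8.59 × 3.17 × 48 = 653.53 kPa.
q_ult = 400.42 + 653.53 = 1053.9 kPa.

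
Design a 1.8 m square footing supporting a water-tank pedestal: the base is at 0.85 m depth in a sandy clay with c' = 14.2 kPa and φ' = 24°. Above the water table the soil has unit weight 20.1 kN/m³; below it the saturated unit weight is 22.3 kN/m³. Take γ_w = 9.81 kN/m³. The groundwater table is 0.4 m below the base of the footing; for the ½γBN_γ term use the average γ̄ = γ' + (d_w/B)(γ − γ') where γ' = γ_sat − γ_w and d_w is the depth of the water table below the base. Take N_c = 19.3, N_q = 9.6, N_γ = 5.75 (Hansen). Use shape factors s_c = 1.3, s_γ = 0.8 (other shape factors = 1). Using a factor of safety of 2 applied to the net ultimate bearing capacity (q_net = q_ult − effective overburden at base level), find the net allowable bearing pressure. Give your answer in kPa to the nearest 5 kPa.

q_all(net) ≈ 280 kPa

Overburden at base level: q = 20.1 × 0.85 = 17.085 kPa.
The water table is 0.4 m below the base (< B = 1.8 m), so the ½γBN_γ term uses γ̄ = γ' + (d_w/B)(γ − γ') = 12.49 + (0.4/1.8)(20.1 − 12.49) = 14.181 kN/m³.
Cohesion term c·N_c·s_c = 14.2 × 19.3 × 1.3 = 356.28 kPa; surcharge term q·N_q = 17.085 × 9.6 = 164.02 kPa; self-weight term 0.5·γ·B·N_γ·s_γ = 0.5 × 14.181 × 1.8 × 5.75 × 0.8 = 58.71 kPa.
q_ult = 356.28 + 164.02 + 58.71 = 579 kPa.
Net ultimate: q_net = 579 − 17.085 = 561.92 kPa.
q_all(net) = 561.92 / 2 = 280.96 kPa.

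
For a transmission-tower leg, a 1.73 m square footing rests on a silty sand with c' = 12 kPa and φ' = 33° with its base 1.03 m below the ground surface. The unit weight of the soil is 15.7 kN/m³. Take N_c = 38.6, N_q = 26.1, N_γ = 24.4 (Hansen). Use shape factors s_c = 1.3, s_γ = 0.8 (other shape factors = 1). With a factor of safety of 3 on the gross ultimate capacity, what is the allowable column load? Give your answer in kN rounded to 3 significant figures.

P_all ≈ 1290 kN

q = γ·D_f = 15.7 × 1.03 = 16.171 kPa.
c·N_c·s_c = 12 × 38.6 × 1.3 = 602.16 kPa
q·N_q = 16.171 × 26.1 = 422.06 kPa
0.5·γ·B·N_γ·s_γ = 0.5 × 15.7 × 1.73 × 24.4 × 0.8 = 265.09 kPa
q_ult = 602.16 + 422.06 + 265.09 = 1289.3 kPa.
Gross allowable pressure q_all = 1289.3 / 3 = 429.77 kPa.
Footing area = 2.9929 m², so allowable column load = 429.77 × 2.9929 = 1286.3 kN.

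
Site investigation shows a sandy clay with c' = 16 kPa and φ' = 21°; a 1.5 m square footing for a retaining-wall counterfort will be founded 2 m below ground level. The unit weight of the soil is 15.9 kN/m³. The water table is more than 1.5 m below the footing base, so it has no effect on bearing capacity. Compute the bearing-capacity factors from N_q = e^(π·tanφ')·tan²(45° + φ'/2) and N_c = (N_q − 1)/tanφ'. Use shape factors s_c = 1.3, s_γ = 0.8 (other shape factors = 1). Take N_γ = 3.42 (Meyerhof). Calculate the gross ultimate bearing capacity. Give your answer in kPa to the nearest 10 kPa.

tan21° = 0.3839, so N_q = e^(π×0.3839)·tan²(55.5°) = 3.34 × 2.117 = 7.07.
N_c = (7.07 − 1)/tan21° = 15.81.
q = γ·D_f = 15.9 × 2 = 31.8 kPa.
c·N_c·s_c = 16 × 15.815 × 1.3 = 328.95 kPa
q·N_q = 31.8 × 7.0708 = 224.85 kPa
0.5·γ·B·N_γ·s_γ = 0.5 × 15.9 × 1.5 × 3.42 × 0.8 = 32.627 kPa
q_ult = 328.95 + 224.85 + 32.627 = 586.43 kPa.

q_ult ≈ 590 kPa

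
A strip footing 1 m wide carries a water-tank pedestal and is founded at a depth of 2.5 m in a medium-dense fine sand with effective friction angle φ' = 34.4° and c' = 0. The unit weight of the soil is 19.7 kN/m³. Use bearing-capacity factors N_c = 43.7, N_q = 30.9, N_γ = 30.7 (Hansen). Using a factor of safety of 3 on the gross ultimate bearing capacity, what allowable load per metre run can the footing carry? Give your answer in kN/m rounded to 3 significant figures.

Overburden at base level: q = 19.7 × 2.5 = 49.25 kPa.
Surcharge term q·N_q = 49.25 × 30.9 = 1521.8 kPa; self-weight term 0.5·γ·B·N_γ = 0.5 × 19.7 × 1 × 30.7 = 302.39 kPa.
q_ult = 1521.8 + 302.39 = 1824.2 kPa.
Gross allowable pressure q_all = 1824.2 / 3 = 608.07 kPa.
Allowable wall load = q_all × B = 608.07 × 1 = 608.07 kN per metre run.

≈ 608 kN/m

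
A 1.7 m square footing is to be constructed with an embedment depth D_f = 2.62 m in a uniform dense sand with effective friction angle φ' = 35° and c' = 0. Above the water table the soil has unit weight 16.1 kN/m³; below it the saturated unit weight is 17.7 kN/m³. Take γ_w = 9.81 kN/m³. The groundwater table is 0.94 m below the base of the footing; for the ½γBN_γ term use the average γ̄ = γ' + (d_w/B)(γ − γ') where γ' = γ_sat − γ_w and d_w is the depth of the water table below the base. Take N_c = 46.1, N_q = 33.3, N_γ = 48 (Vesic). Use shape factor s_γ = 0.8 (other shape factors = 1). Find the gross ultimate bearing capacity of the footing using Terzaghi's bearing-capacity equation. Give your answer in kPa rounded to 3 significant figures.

q = γ·D_f = 16.1 × 2.62 = 42.182 kPa.
γ' = 7.89 kN/m³; averaging over the depth B below the base, γ̄ = γ' + (d_w/B)(γ − γ') = 12.43 kN/m³.
q·N_q = 42.182 × 33.3 = 1404.7 kPa
0.5·γ·B·N_γ·s_γ = 0.5 × 12.43 × 1.7 × 48 × 0.8 = 405.7 kPa
q_ult = 1404.7 + 405.7 = 1810.4 kPa.

q_ult ≈ 1810 kPa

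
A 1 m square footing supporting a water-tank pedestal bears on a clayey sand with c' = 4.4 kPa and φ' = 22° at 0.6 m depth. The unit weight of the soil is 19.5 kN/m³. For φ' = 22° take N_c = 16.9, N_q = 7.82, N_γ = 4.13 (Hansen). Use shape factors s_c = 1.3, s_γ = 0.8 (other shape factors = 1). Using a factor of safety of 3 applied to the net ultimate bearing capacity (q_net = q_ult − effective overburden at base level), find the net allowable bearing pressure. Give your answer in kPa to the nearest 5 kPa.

q = γ·D_f = 19.5 × 0.6 = 11.7 kPa.
c·N_c·s_c = 4.4 × 16.9 × 1.3 = 96.668 kPa
q·N_q = 11.7 × 7.82 = 91.494 kPa
0.5·γ·B·N_γ·s_γ = 0.5 × 19.5 × 1 × 4.13 × 0.8 = 32.214 kPa
q_ult = 96.668 + 91.494 + 32.214 = 220.38 kPa.
Net ultimate: q_net = 220.38 − 11.7 = 208.68 kPa.
q_all(net) = 208.68 / 3 = 69.559 kPa.

q_all(net) ≈ 70 kPa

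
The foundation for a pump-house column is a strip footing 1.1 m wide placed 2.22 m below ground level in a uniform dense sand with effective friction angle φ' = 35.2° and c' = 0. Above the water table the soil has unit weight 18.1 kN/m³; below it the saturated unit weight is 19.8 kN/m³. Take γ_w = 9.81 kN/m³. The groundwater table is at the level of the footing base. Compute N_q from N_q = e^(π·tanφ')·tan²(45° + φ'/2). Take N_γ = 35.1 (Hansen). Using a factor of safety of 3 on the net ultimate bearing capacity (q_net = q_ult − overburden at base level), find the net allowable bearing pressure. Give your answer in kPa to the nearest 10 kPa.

q_all(net) ≈ 510 kPa

N_q = e^(π·tan35.2°)·tan²(62.6°) = 34.14.
Effective surcharge at the founding depth q = γ·D_f = 18.1 × 2.22 = 40.182 kPa.
The water table coincides with the base, so in the self-weight term γ → γ' = 9.99 kN/m³.
q_ult = q·N_q + 0.5·γ·B·N_γ
     = 40.182 × 34.136 + 0.5 × 9.99 × 1.1 × 35.1
     = 1371.7 + 192.86 = 1564.5 kPa.
q_net = 1564.5 − 40.182 = 1524.3 kPa.
q_all(net) = 1524.3 / 3 = 508.11 kPa.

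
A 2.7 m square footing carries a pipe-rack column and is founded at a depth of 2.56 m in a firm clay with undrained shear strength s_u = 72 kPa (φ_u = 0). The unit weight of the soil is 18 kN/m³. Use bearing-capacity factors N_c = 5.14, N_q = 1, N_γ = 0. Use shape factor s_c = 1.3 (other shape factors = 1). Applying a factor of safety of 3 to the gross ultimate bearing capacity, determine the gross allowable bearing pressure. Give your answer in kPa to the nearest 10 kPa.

q_all ≈ 180 kPa

q = γ·D_f = 18 × 2.56 = 46.08 kPa.
c·N_c·s_c = 72 × 5.14 × 1.3 = 481.1 kPa
q·N_q = 46.08 × 1 = 46.08 kPa
q_ult = 481.1 + 46.08 = 527.18 kPa.
q_all = q_ult / FS = 527.18 / 3 = 175.73 kPa.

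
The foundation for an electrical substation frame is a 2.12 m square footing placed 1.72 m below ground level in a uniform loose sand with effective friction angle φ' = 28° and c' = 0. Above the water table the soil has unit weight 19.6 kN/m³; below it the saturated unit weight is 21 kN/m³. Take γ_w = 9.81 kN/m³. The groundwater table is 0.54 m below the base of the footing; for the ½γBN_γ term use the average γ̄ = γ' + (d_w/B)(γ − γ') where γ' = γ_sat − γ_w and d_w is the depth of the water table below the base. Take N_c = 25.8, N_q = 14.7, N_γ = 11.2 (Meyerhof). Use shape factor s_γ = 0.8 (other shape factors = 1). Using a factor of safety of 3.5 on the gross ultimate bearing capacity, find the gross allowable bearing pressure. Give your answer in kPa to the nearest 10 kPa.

q_all ≈ 180 kPa

q = γ·D_f = 19.6 × 1.72 = 33.712 kPa.
γ' = 11.19 kN/m³; averaging over the depth B below the base, γ̄ = γ' + (d_w/B)(γ − γ') = 13.332 kN/m³.
q·N_q = 33.712 × 14.7 = 495.57 kPa
0.5·γ·B·N_γ·s_γ = 0.5 × 13.332 × 2.12 × 11.2 × 0.8 = 126.62 kPa
q_ult = 495.57 + 126.62 = 622.19 kPa.
q_all = 622.19 / 3.5 = 177.77 kPa.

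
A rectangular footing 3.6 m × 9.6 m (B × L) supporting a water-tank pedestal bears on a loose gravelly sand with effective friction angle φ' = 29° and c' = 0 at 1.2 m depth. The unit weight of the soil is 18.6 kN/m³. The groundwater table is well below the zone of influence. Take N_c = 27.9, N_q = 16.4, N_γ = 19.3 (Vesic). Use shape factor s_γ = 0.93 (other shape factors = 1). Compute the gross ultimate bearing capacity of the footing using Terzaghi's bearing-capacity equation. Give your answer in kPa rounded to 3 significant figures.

q = γ·D_f = 18.6 × 1.2 = 22.32 kPa.
q·N_q = 22.32 × 16.4 = 366.05 kPa
0.5·γ·B·N_γ·s_γ = 0.5 × 18.6 × 3.6 × 19.3 × 0.93 = 600.93 kPa
q_ult = 366.05 + 600.93 = 966.98 kPa.

q_ult ≈ 967 kPa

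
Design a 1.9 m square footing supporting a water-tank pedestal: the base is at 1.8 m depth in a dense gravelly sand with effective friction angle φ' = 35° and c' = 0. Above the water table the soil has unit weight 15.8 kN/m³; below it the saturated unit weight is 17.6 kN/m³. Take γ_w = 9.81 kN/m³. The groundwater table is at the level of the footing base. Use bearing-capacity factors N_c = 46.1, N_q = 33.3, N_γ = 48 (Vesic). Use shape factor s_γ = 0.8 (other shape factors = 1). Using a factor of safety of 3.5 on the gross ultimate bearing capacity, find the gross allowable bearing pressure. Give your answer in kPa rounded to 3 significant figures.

Effective surcharge at the founding depth q = γ·D_f = 15.8 × 1.8 = 28.44 kPa.
The water table coincides with the base, so in the self-weight term γ → γ' = 7.79 kN/m³.
q_ult = q·N_q + 0.5·γ·B·N_γ·s_γ
     = 28.44 × 33.3 + 0.5 × 7.79 × 1.9 × 48 × 0.8
     = 947.05 + 284.18 = 1231.2 kPa.
q_all = 1231.2 / 3.5 = 351.78 kPa.

q_all ≈ 352 kPa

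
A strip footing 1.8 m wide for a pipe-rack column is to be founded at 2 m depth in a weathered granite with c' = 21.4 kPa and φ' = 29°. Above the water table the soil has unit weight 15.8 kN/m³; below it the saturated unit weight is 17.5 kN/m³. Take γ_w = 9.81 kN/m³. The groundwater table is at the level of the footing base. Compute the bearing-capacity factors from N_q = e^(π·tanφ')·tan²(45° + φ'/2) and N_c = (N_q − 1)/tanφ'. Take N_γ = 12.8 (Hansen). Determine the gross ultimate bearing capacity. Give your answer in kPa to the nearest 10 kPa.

q_ult ≈ 1200 kPa

tan29° = 0.5543, so N_q = e^(π×0.5543)·tan²(59.5°) = 5.705 × 2.882 = 16.44.
N_c = (16.44 − 1)/tan29° = 27.86.
Effective surcharge at the founding depth q = γ·D_f = 15.8 × 2 = 31.6 kPa.
The water table coincides with the base, so in the self-weight term γ → γ' = 7.69 kN/m³.
q_ult = c·N_c + q·N_q + 0.5·γ·B·N_γ
     = 21.4 × 27.86 + 31.6 × 16.443 + 0.5 × 7.69 × 1.8 × 12.8
     = 596.21 + 519.61 + 88.589 = 1204.4 kPa.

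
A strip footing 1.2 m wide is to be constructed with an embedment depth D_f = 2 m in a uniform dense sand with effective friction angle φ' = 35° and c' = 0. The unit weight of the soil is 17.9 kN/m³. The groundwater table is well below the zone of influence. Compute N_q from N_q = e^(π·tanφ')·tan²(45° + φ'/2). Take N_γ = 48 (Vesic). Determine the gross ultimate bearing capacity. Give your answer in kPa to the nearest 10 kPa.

tan35° = 0.7002, so N_q = e^(π×0.7002)·tan²(62.5°) = 9.023 × 3.69 = 33.3.
Overburden at base level: q = 17.9 × 2 = 35.8 kPa.
Surcharge term q·N_q = 35.8 × 33.296 = 1192 kPa; self-weight term 0.5·γ·B·N_γ = 0.5 × 17.9 × 1.2 × 48 = 515.52 kPa.
q_ult = 1192 + 515.52 = 1707.5 kPa.

q_ult ≈ 1710 kPa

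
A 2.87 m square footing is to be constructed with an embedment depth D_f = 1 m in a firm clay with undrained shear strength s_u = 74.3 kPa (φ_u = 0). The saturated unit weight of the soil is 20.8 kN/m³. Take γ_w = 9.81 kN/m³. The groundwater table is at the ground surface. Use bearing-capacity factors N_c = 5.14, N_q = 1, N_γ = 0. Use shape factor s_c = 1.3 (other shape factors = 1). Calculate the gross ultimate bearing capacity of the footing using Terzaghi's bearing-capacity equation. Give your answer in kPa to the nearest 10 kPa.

Water table at ground surface, so effective unit weight γ' = 20.8 − 9.81 = 10.99 kN/m³ is used throughout; overburden q = 10.99 × 1 = 10.99 kPa.
Cohesion term c·N_c·s_c = 74.3 × 5.14 × 1.3 = 496.47 kPa; surcharge term q·N_q = 10.99 × 1 = 10.99 kPa.
q_ult = 496.47 + 10.99 = 507.46 kPa.

q_ult ≈ 510 kPa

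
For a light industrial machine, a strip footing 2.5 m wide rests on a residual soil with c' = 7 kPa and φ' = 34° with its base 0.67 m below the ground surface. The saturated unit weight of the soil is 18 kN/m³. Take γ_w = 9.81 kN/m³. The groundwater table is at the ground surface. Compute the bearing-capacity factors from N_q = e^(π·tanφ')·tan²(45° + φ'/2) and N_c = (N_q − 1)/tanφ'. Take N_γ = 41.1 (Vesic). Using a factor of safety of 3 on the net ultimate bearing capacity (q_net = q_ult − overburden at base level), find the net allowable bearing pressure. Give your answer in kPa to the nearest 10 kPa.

N_q = e^(π·tan34°)·tan²(62°) = 29.44; N_c = (N_q − 1)/tanφ' = 42.16.
With the water table at the surface the whole profile is submerged: γ' = 18 − 9.81 = 8.19 kN/m³, so q = γ'·D_f = 5.4873 kPa; the same γ' applies in the ½γBN_γ term.
q_ult = c·N_c + q·N_q + 0.5·γ·B·N_γ
     = 7 × 42.164 + 5.4873 × 29.44 + 0.5 × 8.19 × 2.5 × 41.1
     = 295.15 + 161.54 + 420.76 = 877.45 kPa.
q_net = 877.45 − 5.4873 = 871.97 kPa.
q_all(net) = 871.97 / 3 = 290.66 kPa.

q_all(net) ≈ 290 kPa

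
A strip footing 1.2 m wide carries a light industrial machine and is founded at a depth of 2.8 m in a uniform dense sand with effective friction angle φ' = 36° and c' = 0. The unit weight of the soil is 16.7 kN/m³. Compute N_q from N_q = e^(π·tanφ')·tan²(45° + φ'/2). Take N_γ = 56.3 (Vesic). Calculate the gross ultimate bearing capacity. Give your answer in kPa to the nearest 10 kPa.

q_ult ≈ 2330 kPa

tan36° = 0.7265, so N_q = e^(π×0.7265)·tan²(63°) = 9.801 × 3.852 = 37.75.
Overburden at base level: q = 16.7 × 2.8 = 46.76 kPa.
Surcharge term q·N_q = 46.76 × 37.752 = 1765.3 kPa; self-weight term 0.5·γ·B·N_γ = 0.5 × 16.7 × 1.2 × 56.3 = 564.13 kPa.
q_ult = 1765.3 + 564.13 = 2329.4 kPa.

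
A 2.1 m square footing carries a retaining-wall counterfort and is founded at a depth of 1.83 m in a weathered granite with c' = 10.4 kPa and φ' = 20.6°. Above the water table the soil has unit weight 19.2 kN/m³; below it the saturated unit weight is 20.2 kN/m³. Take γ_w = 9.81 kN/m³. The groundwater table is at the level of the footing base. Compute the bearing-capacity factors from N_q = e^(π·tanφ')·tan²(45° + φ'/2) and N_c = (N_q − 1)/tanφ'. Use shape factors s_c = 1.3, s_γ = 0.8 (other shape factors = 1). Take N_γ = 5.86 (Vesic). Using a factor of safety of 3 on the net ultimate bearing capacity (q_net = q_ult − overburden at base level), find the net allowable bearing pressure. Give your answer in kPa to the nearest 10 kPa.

q_all(net) ≈ 150 kPa

N_q = e^(π·tan20.6°)·tan²(55.3°) = 6.79; N_c = (N_q − 1)/tanφ' = 15.41.
Overburden at base level: q = 19.2 × 1.83 = 35.136 kPa.
Below the base the soil is submerged, so the ½γBN_γ term uses γ' = 20.2 − 9.81 = 10.39 kN/m³.
Cohesion term c·N_c·s_c = 10.4 × 15.413 × 1.3 = 208.38 kPa; surcharge term q·N_q = 35.136 × 6.7933 = 238.69 kPa; self-weight term 0.5·γ·B·N_γ·s_γ = 0.5 × 10.39 × 2.1 × 5.86 × 0.8 = 51.144 kPa.
q_ult = 208.38 + 238.69 + 51.144 = 498.21 kPa.
q_net = 498.21 − 35.136 = 463.08 kPa.
q_all(net) = 463.08 / 3 = 154.36 kPa.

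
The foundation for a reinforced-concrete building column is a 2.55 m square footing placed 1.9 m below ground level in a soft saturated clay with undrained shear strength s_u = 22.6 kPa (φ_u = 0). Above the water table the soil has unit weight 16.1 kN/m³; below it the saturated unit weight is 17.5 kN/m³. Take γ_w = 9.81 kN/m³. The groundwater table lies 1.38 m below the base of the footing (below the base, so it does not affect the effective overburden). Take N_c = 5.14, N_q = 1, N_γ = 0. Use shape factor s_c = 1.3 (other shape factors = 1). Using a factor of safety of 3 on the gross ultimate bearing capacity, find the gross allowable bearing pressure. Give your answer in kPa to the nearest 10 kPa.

Overburden at base level: q = 16.1 × 1.9 = 30.59 kPa.
Cohesion term c·N_c·s_c = 22.6 × 5.14 × 1.3 = 151.01 kPa; surcharge term q·N_q = 30.59 × 1 = 30.59 kPa.
q_ult = 151.01 + 30.59 = 181.6 kPa.
q_all = 181.6 / 3 = 60.534 kPa.

q_all ≈ 60 kPa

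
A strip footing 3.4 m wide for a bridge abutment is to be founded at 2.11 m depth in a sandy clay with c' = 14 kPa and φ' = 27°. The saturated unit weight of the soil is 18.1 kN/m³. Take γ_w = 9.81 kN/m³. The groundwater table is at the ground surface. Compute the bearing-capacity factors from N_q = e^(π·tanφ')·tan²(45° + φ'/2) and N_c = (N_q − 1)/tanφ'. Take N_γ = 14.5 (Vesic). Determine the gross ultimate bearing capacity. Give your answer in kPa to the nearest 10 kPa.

q_ult ≈ 770 kPa

tan27° = 0.5095, so N_q = e^(π×0.5095)·tan²(58.5°) = 4.957 × 2.663 = 13.2.
N_c = (13.2 − 1)/tan27° = 23.94.
With the water table at the surface the whole profile is submerged: γ' = 18.1 − 9.81 = 8.29 kN/m³, so q = γ'·D_f = 17.492 kPa; the same γ' applies in the ½γBN_γ term.
q_ult = c·N_c + q·N_q + 0.5·γ·B·N_γ
     = 14 × 23.942 + 17.492 × 13.199 + 0.5 × 8.29 × 3.4 × 14.5
     = 335.19 + 230.88 + 204.35 = 770.42 kPa.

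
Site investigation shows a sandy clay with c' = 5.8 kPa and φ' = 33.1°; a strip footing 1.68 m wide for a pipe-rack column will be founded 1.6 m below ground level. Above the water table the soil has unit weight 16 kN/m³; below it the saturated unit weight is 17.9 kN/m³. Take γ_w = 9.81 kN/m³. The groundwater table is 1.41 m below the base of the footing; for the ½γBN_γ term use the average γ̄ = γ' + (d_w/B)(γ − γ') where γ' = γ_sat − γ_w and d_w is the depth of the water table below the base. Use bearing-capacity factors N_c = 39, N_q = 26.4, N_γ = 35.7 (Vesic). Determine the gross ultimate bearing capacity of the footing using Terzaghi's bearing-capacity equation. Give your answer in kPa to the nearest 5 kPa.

Overburden at base level: q = 16 × 1.6 = 25.6 kPa.
The water table is 1.41 m below the base (< B = 1.68 m), so the ½γBN_γ term uses γ̄ = γ' + (d_w/B)(γ − γ') = 8.09 + (1.41/1.68)(16 − 8.09) = 14.729 kN/m³.
Cohesion term c·N_c = 5.8 × 39 = 226.2 kPa; surcharge term q·N_q = 25.6 × 26.4 = 675.84 kPa; self-weight term 0.5·γ·B·N_γ = 0.5 × 14.729 × 1.68 × 35.7 = 441.69 kPa.
q_ult = 226.2 + 675.84 + 441.69 = 1343.7 kPa.

q_ult ≈ 1345 kPa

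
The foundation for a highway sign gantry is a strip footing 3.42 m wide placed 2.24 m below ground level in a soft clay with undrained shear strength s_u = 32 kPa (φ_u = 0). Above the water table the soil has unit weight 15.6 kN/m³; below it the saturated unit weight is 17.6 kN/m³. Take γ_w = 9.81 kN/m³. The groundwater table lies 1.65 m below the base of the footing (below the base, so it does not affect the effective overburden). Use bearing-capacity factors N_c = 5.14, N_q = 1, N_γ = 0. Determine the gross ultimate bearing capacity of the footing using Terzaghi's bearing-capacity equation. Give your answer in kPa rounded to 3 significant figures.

q = γ·D_f = 15.6 × 2.24 = 34.944 kPa.
c·N_c = 32 × 5.14 = 164.48 kPa
q·N_q = 34.944 × 1 = 34.944 kPa
q_ult = 164.48 + 34.944 = 199.42 kPa.

q_ult ≈ 199 kPa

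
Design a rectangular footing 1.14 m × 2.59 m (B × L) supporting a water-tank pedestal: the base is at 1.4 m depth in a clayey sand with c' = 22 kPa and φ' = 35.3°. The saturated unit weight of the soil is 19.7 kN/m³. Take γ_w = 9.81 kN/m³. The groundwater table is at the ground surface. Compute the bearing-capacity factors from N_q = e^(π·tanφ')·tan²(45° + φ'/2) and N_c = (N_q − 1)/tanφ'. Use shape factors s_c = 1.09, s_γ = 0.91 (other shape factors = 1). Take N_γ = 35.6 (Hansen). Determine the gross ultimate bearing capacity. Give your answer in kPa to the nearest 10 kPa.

tan35.3° = 0.708, so N_q = e^(π×0.708)·tan²(62.65°) = 9.248 × 3.738 = 34.57.
N_c = (34.57 − 1)/tan35.3° = 47.41.
Water table at ground surface, so effective unit weight γ' = 19.7 − 9.81 = 9.89 kN/m³ is used throughout; overburden q = 9.89 × 1.4 = 13.846 kPa; the same γ' applies in the ½γBN_γ term.
Cohesion term c·N_c·s_c = 22 × 47.406 × 1.09 = 1136.8 kPa; surcharge term q·N_q = 13.846 × 34.565 = 478.59 kPa; self-weight term 0.5·γ·B·N_γ·s_γ = 0.5 × 9.89 × 1.14 × 35.6 × 0.91 = 182.63 kPa.
q_ult = 1136.8 + 478.59 + 182.63 = 1798 kPa.

q_ult ≈ 1800 kPa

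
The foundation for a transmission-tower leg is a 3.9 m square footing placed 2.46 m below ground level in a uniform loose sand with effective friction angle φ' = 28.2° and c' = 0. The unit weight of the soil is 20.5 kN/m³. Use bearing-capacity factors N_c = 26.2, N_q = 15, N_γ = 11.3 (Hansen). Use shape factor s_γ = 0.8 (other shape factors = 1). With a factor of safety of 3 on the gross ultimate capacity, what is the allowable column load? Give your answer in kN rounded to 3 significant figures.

Overburden at base level: q = 20.5 × 2.46 = 50.43 kPa.
Surcharge term q·N_q = 50.43 × 15 = 756.45 kPa; self-weight term 0.5·γ·B·N_γ·s_γ = 0.5 × 20.5 × 3.9 × 11.3 × 0.8 = 361.37 kPa.
q_ult = 756.45 + 361.37 = 1117.8 kPa.
Gross allowable pressure q_all = 1117.8 / 3 = 372.61 kPa.
Footing area = 15.21 m², so allowable column load = 372.61 × 15.21 = 5667.4 kN.

P_all ≈ 5670 kN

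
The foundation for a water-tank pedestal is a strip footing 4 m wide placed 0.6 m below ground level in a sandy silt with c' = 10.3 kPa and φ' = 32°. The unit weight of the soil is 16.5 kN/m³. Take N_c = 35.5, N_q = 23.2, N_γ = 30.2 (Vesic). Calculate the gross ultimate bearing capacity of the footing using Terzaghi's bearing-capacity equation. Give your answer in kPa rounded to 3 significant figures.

q_ult ≈ 1590 kPa

Overburden at base level: q = 16.5 × 0.6 = 9.9 kPa.
Cohesion term c·N_c = 10.3 × 35.5 = 365.65 kPa; surcharge term q·N_q = 9.9 × 23.2 = 229.68 kPa; self-weight term 0.5·γ·B·N_γ = 0.5 × 16.5 × 4 × 30.2 = 996.6 kPa.
q_ult = 365.65 + 229.68 + 996.6 = 1591.9 kPa.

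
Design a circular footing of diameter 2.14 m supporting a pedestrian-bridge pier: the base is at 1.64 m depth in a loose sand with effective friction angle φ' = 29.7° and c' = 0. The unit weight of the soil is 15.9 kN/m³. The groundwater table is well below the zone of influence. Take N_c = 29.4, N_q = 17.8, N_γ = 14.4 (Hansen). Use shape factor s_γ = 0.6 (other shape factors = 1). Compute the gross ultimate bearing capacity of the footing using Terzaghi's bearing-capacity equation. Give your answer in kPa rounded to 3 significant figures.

Effective surcharge at the founding depth q = γ·D_f = 15.9 × 1.64 = 26.076 kPa.
q_ult = q·N_q + 0.5·γ·B·N_γ·s_γ
     = 26.076 × 17.8 + 0.5 × 15.9 × 2.14 × 14.4 × 0.6
     = 464.15 + 146.99 = 611.15 kPa.

q_ult ≈ 611 kPa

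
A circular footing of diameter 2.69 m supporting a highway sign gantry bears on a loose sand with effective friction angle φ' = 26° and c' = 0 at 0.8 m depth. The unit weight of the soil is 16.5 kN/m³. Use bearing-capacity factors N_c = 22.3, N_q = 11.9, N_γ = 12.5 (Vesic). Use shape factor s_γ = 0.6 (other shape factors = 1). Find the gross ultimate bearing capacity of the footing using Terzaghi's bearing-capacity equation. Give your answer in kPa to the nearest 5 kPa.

q = γ·D_f = 16.5 × 0.8 = 13.2 kPa.
q·N_q = 13.2 × 11.9 = 157.08 kPa
0.5·γ·B·N_γ·s_γ = 0.5 × 16.5 × 2.69 × 12.5 × 0.6 = 166.44 kPa
q_ult = 157.08 + 166.44 = 323.52 kPa.

q_ult ≈ 325 kPa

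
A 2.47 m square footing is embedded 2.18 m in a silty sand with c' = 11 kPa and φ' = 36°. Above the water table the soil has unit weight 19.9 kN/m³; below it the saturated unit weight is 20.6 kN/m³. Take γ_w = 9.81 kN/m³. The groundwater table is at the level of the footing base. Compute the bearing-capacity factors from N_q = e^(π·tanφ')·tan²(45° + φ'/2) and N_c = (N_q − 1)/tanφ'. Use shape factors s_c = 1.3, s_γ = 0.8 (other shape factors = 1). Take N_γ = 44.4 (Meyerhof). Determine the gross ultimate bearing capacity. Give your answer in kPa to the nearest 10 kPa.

q_ult ≈ 2830 kPa

tan36° = 0.7265, so N_q = e^(π×0.7265)·tan²(63°) = 9.801 × 3.852 = 37.75.
N_c = (37.75 − 1)/tan36° = 50.59.
Overburden at base level: q = 19.9 × 2.18 = 43.382 kPa.
Below the base the soil is submerged, so the ½γBN_γ term uses γ' = 20.6 − 9.81 = 10.79 kN/m³.
Cohesion term c·N_c·s_c = 11 × 50.585 × 1.3 = 723.37 kPa; surcharge term q·N_q = 43.382 × 37.752 = 1637.8 kPa; self-weight term 0.5·γ·B·N_γ·s_γ = 0.5 × 10.79 × 2.47 × 44.4 × 0.8 = 473.33 kPa.
q_ult = 723.37 + 1637.8 + 473.33 = 2834.5 kPa.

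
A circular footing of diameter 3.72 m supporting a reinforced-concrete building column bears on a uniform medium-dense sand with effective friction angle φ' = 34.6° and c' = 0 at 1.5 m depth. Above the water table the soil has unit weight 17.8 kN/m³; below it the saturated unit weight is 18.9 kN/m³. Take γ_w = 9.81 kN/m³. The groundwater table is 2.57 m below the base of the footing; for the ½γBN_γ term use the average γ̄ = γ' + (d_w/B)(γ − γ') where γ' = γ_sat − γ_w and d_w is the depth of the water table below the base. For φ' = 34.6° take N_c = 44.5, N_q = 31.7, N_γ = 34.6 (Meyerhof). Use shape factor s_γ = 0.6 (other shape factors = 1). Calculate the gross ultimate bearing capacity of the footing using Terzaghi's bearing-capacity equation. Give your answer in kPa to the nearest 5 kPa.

q = γ·D_f = 17.8 × 1.5 = 26.7 kPa.
γ' = 9.09 kN/m³; averaging over the depth B below the base, γ̄ = γ' + (d_w/B)(γ − γ') = 15.107 kN/m³.
q·N_q = 26.7 × 31.7 = 846.39 kPa
0.5·γ·B·N_γ·s_γ = 0.5 × 15.107 × 3.72 × 34.6 × 0.6 = 583.35 kPa
q_ult = 846.39 + 583.35 = 1429.7 kPa.

q_ult ≈ 1430 kPa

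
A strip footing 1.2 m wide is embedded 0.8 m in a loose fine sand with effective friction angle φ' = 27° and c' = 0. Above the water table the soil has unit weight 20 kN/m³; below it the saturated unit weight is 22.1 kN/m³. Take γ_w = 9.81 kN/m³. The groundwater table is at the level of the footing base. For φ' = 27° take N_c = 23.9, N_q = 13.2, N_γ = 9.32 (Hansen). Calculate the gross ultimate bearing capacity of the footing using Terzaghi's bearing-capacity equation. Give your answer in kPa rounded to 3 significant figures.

q_ult ≈ 280 kPa

Overburden at base level: q = 20 × 0.8 = 16 kPa.
Below the base the soil is submerged, so the ½γBN_γ term uses γ' = 22.1 − 9.81 = 12.29 kN/m³.
Surcharge term q·N_q = 16 × 13.2 = 211.2 kPa; self-weight term 0.5·γ·B·N_γ = 0.5 × 12.29 × 1.2 × 9.32 = 68.726 kPa.
q_ult = 211.2 + 68.726 = 279.93 kPa.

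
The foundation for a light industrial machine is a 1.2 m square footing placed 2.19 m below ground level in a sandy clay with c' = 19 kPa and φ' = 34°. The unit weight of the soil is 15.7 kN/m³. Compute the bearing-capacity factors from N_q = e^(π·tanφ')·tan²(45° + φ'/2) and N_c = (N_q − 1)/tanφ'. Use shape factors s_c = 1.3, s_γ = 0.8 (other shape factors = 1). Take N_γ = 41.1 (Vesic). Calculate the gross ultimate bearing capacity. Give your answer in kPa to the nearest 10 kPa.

q_ult ≈ 2360 kPa

tan34° = 0.6745, so N_q = e^(π×0.6745)·tan²(62°) = 8.323 × 3.537 = 29.44.
N_c = (29.44 − 1)/tan34° = 42.16.
q = γ·D_f = 15.7 × 2.19 = 34.383 kPa.
c·N_c·s_c = 19 × 42.164 × 1.3 = 1041.4 kPa
q·N_q = 34.383 × 29.44 = 1012.2 kPa
0.5·γ·B·N_γ·s_γ = 0.5 × 15.7 × 1.2 × 41.1 × 0.8 = 309.73 kPa
q_ult = 1041.4 + 1012.2 + 309.73 = 2363.4 kPa.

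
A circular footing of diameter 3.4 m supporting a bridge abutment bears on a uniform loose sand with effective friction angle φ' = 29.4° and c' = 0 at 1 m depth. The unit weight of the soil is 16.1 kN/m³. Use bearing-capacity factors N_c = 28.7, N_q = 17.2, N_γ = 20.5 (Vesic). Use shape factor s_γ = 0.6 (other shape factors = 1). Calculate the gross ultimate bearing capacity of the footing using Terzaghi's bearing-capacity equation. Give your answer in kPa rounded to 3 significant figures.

q_ult ≈ 614 kPa

q = γ·D_f = 16.1 × 1 = 16.1 kPa.
q·N_q = 16.1 × 17.2 = 276.92 kPa
0.5·γ·B·N_γ·s_γ = 0.5 × 16.1 × 3.4 × 20.5 × 0.6 = 336.65 kPa
q_ult = 276.92 + 336.65 = 613.57 kPa.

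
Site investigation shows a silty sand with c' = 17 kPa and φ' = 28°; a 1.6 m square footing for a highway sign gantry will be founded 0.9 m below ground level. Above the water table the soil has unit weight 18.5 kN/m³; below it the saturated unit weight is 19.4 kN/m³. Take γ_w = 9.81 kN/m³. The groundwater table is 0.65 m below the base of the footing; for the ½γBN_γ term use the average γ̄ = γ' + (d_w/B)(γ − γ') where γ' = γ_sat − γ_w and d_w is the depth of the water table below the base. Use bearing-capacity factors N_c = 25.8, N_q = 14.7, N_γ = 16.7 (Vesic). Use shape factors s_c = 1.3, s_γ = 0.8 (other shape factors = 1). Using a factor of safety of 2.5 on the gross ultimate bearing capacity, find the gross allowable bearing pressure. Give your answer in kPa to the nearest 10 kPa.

q = γ·D_f = 18.5 × 0.9 = 16.65 kPa.
γ' = 9.59 kN/m³; averaging over the depth B below the base, γ̄ = γ' + (d_w/B)(γ − γ') = 13.21 kN/m³.
c·N_c·s_c = 17 × 25.8 × 1.3 = 570.18 kPa
q·N_q = 16.65 × 14.7 = 244.76 kPa
0.5·γ·B·N_γ·s_γ = 0.5 × 13.21 × 1.6 × 16.7 × 0.8 = 141.19 kPa
q_ult = 570.18 + 244.76 + 141.19 = 956.12 kPa.
q_all = 956.12 / 2.5 = 382.45 kPa.

q_all ≈ 380 kPa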